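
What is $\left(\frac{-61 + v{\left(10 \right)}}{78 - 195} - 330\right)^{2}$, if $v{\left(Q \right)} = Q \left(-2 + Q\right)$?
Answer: $\frac{1492199641}{13689} \approx 1.0901 \cdot 10^{5}$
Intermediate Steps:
$\left(\frac{-61 + v{\left(10 \right)}}{78 - 195} - 330\right)^{2} = \left(\frac{-61 + 10 \left(-2 + 10\right)}{78 - 195} - 330\right)^{2} = \left(\frac{-61 + 10 \cdot 8}{-117} - 330\right)^{2} = \left(\left(-61 + 80\right) \left(- \frac{1}{117}\right) - 330\right)^{2} = \left(19 \left(- \frac{1}{117}\right) - 330\right)^{2} = \left(- \frac{19}{117} - 330\right)^{2} = \left(- \frac{38629}{117}\right)^{2} = \frac{1492199641}{13689}$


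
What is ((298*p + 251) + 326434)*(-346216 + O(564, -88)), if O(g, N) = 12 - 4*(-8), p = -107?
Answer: -102051159428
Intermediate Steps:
O(g, N) = 44 (O(g, N) = 12 + 32 = 44)
((298*p + 251) + 326434)*(-346216 + O(564, -88)) = ((298*(-107) + 251) + 326434)*(-346216 + 44) = ((-31886 + 251) + 326434)*(-346172) = (-31635 + 326434)*(-346172) = 294799*(-346172) = -102051159428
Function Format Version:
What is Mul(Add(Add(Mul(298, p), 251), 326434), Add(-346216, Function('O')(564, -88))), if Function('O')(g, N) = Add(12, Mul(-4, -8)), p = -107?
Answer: -102051159428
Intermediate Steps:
Function('O')(g, N) = 44 (Function('O')(g, N) = Add(12, 32) = 44)
Mul(Add(Add(Mul(298, p), 251), 326434), Add(-346216, Function('O')(564, -88))) = Mul(Add(Add(Mul(298, -107), 251), 326434), Add(-346216, 44)) = Mul(Add(Add(-31886, 251), 326434), -346172) = Mul(Add(-31635, 326434), -346172) = Mul(294799, -346172) = -102051159428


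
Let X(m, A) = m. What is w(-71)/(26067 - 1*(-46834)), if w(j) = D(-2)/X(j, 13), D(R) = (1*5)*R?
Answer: 10/5175971 ≈ 1.9320e-6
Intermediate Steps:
D(R) = 5*R
w(j) = -10/j (w(j) = (5*(-2))/j = -10/j)
w(-71)/(26067 - 1*(-46834)) = (-10/(-71))/(26067 - 1*(-46834)) = (-10*(-1/71))/(26067 + 46834) = (10/71)/72901 = (10/71)*(1/72901) = 10/5175971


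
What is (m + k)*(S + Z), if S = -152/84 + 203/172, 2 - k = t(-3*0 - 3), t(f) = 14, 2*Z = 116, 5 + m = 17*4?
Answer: 3522791/1204 ≈ 2925.9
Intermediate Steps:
m = 63 (m = -5 + 17*4 = -5 + 68 = 63)
Z = 58 (Z = (1/2)*116 = 58)
k = -12 (k = 2 - 1*14 = 2 - 14 = -12)
S = -2273/3612 (S = -152*1/84 + 203*(1/172) = -38/21 + 203/172 = -2273/3612 ≈ -0.62929)
(m + k)*(S + Z) = (63 - 12)*(-2273/3612 + 58) = 51*(207223/3612) = 3522791/1204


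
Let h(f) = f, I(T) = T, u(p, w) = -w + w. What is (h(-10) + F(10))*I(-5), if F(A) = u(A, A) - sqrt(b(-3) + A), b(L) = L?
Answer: 50 + 5*sqrt(7) ≈ 63.229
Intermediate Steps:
u(p, w) = 0
F(A) = -sqrt(-3 + A) (F(A) = 0 - sqrt(-3 + A) = -sqrt(-3 + A))
(h(-10) + F(10))*I(-5) = (-10 - sqrt(-3 + 10))*(-5) = (-10 - sqrt(7))*(-5) = 50 + 5*sqrt(7)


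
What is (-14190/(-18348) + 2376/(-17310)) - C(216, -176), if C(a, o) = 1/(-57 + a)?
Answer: 80317703/127522770 ≈ 0.62983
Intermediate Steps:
(-14190/(-18348) + 2376/(-17310)) - C(216, -176) = (-14190/(-18348) + 2376/(-17310)) - 1/(-57 + 216) = (-14190*(-1/18348) + 2376*(-1/17310)) - 1/159 = (215/278 - 396/2885) - 1*1/159 = 510187/802030 - 1/159 = 80317703/127522770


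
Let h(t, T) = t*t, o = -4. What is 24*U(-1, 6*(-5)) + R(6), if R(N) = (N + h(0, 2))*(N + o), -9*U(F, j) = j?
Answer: 92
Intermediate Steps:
U(F, j) = -j/9
h(t, T) = t**2
R(N) = N*(-4 + N) (R(N) = (N + 0**2)*(N - 4) = (N + 0)*(-4 + N) = N*(-4 + N))
24*U(-1, 6*(-5)) + R(6) = 24*(-2*(-5)/3) + 6*(-4 + 6) = 24*(-1/9*(-30)) + 6*2 = 24*(10/3) + 12 = 80 + 12 = 92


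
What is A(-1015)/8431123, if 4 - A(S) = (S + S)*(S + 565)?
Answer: -913496/8431123 ≈ -0.10835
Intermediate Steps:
A(S) = 4 - 2*S*(565 + S) (A(S) = 4 - (S + S)*(S + 565) = 4 - 2*S*(565 + S))
A(-1015)/8431123 = (4 - 1130*(-1015) - 2*(-1015)**2)/8431123 = (4 + 1146950 - 2*1030225)*(1/8431123) = (4 + 1146950 - 2060450)*(1/8431123) = -913496*1/8431123 = -913496/8431123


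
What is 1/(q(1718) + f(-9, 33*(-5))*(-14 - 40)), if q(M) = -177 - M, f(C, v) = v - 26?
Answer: 1/8419 ≈ 0.00011878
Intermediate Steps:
f(C, v) = -26 + v
1/(q(1718) + f(-9, 33*(-5))*(-14 - 40)) = 1/((-177 - 1*1718) + (-26 + 33*(-5))*(-14 - 40)) = 1/((-177 - 1718) + (-26 - 165)*(-54)) = 1/(-1895 - 191*(-54)) = 1/(-1895 + 10314) = 1/8419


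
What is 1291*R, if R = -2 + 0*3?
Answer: -2582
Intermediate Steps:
R = -2 (R = -2 + 0 = -2)
1291*R = 1291*(-2) = -2582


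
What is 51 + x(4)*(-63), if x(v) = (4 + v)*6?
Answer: -2973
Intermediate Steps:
x(v) = 24 + 6*v
51 + x(4)*(-63) = 51 + (24 + 6*4)*(-63) = 51 + (24 + 24)*(-63) = 51 + 48*(-63) = 51 - 3024 = -2973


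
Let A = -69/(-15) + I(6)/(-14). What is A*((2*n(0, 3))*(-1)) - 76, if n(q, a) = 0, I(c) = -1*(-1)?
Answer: -76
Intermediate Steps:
I(c) = 1
A = 317/70 (A = -69/(-15) + 1/(-14) = -69*(-1/15) + 1*(-1/14) = 23/5 - 1/14 = 317/70 ≈ 4.5286)
A*((2*n(0, 3))*(-1)) - 76 = 317*((2*0)*(-1))/70 - 76 = 317*(0*(-1))/70 - 76 = (317/70)*0 - 76 = 0 - 76 = -76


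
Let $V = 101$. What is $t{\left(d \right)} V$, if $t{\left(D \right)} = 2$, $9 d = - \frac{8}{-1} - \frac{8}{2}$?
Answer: $202$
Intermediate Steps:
$d = \frac{4}{9}$ ($d = \frac{- \frac{8}{-1} - \frac{8}{2}}{9} = \frac{\left(-8\right) \left(-1\right) - 4}{9} = \frac{8 - 4}{9} = \frac{1}{9} \cdot 4 = \frac{4}{9} \approx 0.44444$)
$t{\left(d \right)} V = 2 \cdot 101 = 202$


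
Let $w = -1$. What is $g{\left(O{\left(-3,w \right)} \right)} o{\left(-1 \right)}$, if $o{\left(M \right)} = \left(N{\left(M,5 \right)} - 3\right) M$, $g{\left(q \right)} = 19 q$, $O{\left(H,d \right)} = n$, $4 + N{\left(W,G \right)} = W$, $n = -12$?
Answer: $-1824$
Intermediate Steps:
$N{\left(W,G \right)} = -4 + W$
$O{\left(H,d \right)} = -12$
$o{\left(M \right)} = M \left(-7 + M\right)$ ($o{\left(M \right)} = \left(\left(-4 + M\right) - 3\right) M = \left(-7 + M\right) M = M \left(-7 + M\right)$)
$g{\left(O{\left(-3,w \right)} \right)} o{\left(-1 \right)} = 19 \left(-12\right) \left(- (-7 - 1)\right) = - 228 \left(\left(-1\right) \left(-8\right)\right) = \left(-228\right) 8 = -1824$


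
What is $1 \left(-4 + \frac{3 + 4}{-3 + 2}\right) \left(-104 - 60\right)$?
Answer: $1804$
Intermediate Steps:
$1 \left(-4 + \frac{3 + 4}{-3 + 2}\right) \left(-104 - 60\right) = 1 \left(-4 + \frac{7}{-1}\right) \left(-164\right) = 1 \left(-4 + 7 \left(-1\right)\right) \left(-164\right) = 1 \left(-4 - 7\right) \left(-164\right) = 1 \left(-11\right) \left(-164\right) = \left(-11\right) \left(-164\right) = 1804$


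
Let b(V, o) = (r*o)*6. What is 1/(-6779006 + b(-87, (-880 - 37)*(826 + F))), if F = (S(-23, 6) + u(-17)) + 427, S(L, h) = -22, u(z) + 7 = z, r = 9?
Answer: -1/66547232 ≈ -1.5027e-8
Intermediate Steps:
u(z) = -7 + z
F = 381 (F = (-22 + (-7 - 17)) + 427 = (-22 - 24) + 427 = -46 + 427 = 381)
b(V, o) = 54*o (b(V, o) = (9*o)*6 = 54*o)
1/(-6779006 + b(-87, (-880 - 37)*(826 + F))) = 1/(-6779006 + 54*((-880 - 37)*(826 + 381))) = 1/(-6779006 + 54*(-917*1207)) = 1/(-6779006 + 54*(-1106819)) = 1/(-6779006 - 59768226) = 1/(-66547232) = -1/66547232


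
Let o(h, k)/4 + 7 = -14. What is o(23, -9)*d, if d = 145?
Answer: -12180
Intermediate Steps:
o(h, k) = -84 (o(h, k) = -28 + 4*(-14) = -28 - 56 = -84)
o(23, -9)*d = -84*145 = -12180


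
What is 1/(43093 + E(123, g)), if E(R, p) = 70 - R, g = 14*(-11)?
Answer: 1/43040 ≈ 2.3234e-5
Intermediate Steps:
g = -154
1/(43093 + E(123, g)) = 1/(43093 + (70 - 1*123)) = 1/(43093 + (70 - 123)) = 1/(43093 - 53) = 1/43040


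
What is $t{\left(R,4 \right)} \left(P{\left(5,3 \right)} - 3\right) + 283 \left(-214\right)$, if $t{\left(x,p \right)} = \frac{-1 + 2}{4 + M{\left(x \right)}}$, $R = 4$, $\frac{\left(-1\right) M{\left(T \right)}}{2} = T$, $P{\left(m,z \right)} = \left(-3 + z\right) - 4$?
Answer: $- \frac{242241}{4} \approx -60560.0$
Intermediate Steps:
$P{\left(m,z \right)} = -7 + z$
$M{\left(T \right)} = - 2 T$
$t{\left(x,p \right)} = \frac{1}{4 - 2 x}$ ($t{\left(x,p \right)} = \frac{-1 + 2}{4 - 2 x} = 1 \frac{1}{4 - 2 x} = \frac{1}{4 - 2 x}$)
$t{\left(R,4 \right)} \left(P{\left(5,3 \right)} - 3\right) + 283 \left(-214\right) = - \frac{1}{-4 + 2 \cdot 4} \left(\left(-7 + 3\right) - 3\right) + 283 \left(-214\right) = - \frac{1}{-4 + 8} \left(-4 - 3\right) - 60562 = - \frac{1}{4} \left(-7\right) - 60562 = \left(-1\right) \frac{1}{4} \left(-7\right) - 60562 = \left(- \frac{1}{4}\right) \left(-7\right) - 60562 = \frac{7}{4} - 60562 = - \frac{242241}{4}$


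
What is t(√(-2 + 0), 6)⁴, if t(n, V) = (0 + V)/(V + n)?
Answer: 1296/(6 + I*√2)⁴ ≈ 0.5395 - 0.71726*I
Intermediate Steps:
t(n, V) = V/(V + n)
t(√(-2 + 0), 6)⁴ = (6/(6 + √(-2 + 0)))⁴ = (6/(6 + √(-2)))⁴ = (6/(6 + I*√2))⁴ = 1296/(6 + I*√2)⁴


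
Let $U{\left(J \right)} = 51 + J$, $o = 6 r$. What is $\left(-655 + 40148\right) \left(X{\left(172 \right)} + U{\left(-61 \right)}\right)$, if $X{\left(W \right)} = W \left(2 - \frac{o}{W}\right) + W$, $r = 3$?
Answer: $19272584$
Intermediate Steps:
$o = 18$ ($o = 6 \cdot 3 = 18$)
$X{\left(W \right)} = W + W \left(2 - \frac{18}{W}\right)$ ($X{\left(W \right)} = W \left(2 - \frac{18}{W}\right) + W = W + W \left(2 - \frac{18}{W}\right)$)
$\left(-655 + 40148\right) \left(X{\left(172 \right)} + U{\left(-61 \right)}\right) = \left(-655 + 40148\right) \left(\left(-18 + 3 \cdot 172\right) + \left(51 - 61\right)\right) = 39493 \left(\left(-18 + 516\right) - 10\right) = 39493 \left(498 - 10\right) = 39493 \cdot 488 = 19272584$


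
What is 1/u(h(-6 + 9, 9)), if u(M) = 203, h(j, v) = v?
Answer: 1/203 ≈ 0.0049261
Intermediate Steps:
1/u(h(-6 + 9, 9)) = 1/203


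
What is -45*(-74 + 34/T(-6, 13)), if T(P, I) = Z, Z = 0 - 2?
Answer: 4095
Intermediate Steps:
Z = -2
T(P, I) = -2
-45*(-74 + 34/T(-6, 13)) = -45*(-74 + 34/(-2)) = -45*(-74 + 34*(-½)) = -45*(-74 - 17) = -45*(-91) = 4095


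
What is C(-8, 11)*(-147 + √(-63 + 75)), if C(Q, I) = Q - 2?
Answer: 1470 - 20*√3 ≈ 1435.4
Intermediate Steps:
C(Q, I) = -2 + Q
C(-8, 11)*(-147 + √(-63 + 75)) = (-2 - 8)*(-147 + √(-63 + 75)) = -10*(-147 + √12) = -10*(-147 + 2*√3) = 1470 - 20*√3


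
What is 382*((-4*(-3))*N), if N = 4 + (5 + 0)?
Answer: 41256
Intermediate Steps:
N = 9 (N = 4 + 5 = 9)
382*((-4*(-3))*N) = 382*(-4*(-3)*9) = 382*(12*9) = 382*108 = 41256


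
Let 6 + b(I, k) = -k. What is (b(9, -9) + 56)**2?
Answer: 3481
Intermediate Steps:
b(I, k) = -6 - k
(b(9, -9) + 56)**2 = ((-6 - 1*(-9)) + 56)**2 = ((-6 + 9) + 56)**2 = (3 + 56)**2 = 59**2 = 3481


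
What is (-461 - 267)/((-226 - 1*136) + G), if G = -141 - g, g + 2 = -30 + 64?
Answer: 728/535 ≈ 1.3607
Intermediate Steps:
g = 32 (g = -2 + (-30 + 64) = -2 + 34 = 32)
G = -173 (G = -141 - 1*32 = -141 - 32 = -173)
(-461 - 267)/((-226 - 1*136) + G) = (-461 - 267)/((-226 - 1*136) - 173) = -728/((-226 - 136) - 173) = -728/(-362 - 173) = -728/(-535) = -728*(-1/535) = 728/535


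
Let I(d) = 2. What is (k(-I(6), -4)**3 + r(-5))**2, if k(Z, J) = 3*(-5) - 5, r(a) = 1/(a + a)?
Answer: 6400160001/100 ≈ 6.4002e+7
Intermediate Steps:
r(a) = 1/(2*a)
k(Z, J) = -20 (k(Z, J) = -15 - 5 = -20)
(k(-I(6), -4)**3 + r(-5))**2 = ((-20)**3 + (1/2)/(-5))**2 = (-8000 + (1/2)*(-1/5))**2 = (-8000 - 1/10)**2 = (-80001/10)**2 = 6400160001/100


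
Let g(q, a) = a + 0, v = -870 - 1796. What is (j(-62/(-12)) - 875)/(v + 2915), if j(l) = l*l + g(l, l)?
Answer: -30353/8964 ≈ -3.3861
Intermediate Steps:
v = -2666
g(q, a) = a
j(l) = l + l**2 (j(l) = l*l + l = l**2 + l = l + l**2)
(j(-62/(-12)) - 875)/(v + 2915) = ((-62/(-12))*(1 - 62/(-12)) - 875)/(-2666 + 2915) = ((-62*(-1/12))*(1 - 62*(-1/12)) - 875)/249 = (31*(1 + 31/6)/6 - 875)*(1/249) = ((31/6)*(37/6) - 875)*(1/249) = (1147/36 - 875)*(1/249) = -30353/36*1/249 = -30353/8964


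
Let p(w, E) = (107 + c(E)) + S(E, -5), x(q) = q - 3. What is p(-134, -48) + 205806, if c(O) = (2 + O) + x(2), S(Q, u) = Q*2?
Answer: 205770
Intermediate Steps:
x(q) = -3 + q
S(Q, u) = 2*Q
c(O) = 1 + O (c(O) = (2 + O) + (-3 + 2) = (2 + O) - 1 = 1 + O)
p(w, E) = 108 + 3*E (p(w, E) = (107 + (1 + E)) + 2*E = (108 + E) + 2*E = 108 + 3*E)
p(-134, -48) + 205806 = (108 + 3*(-48)) + 205806 = (108 - 144) + 205806 = -36 + 205806 = 205770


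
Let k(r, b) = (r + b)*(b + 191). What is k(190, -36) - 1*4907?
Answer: 18963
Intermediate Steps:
k(r, b) = (191 + b)*(b + r) (k(r, b) = (b + r)*(191 + b) = (191 + b)*(b + r))
k(190, -36) - 1*4907 = ((-36)² + 191*(-36) + 191*190 - 36*190) - 1*4907 = (1296 - 6876 + 36290 - 6840) - 4907 = 23870 - 4907 = 18963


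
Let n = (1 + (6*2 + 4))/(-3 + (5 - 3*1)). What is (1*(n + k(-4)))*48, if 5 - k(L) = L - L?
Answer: -576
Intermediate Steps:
k(L) = 5 (k(L) = 5 - (L - L) = 5 - 1*0 = 5 + 0 = 5)
n = -17 (n = (1 + (12 + 4))/(-3 + (5 - 3)) = (1 + 16)/(-3 + 2) = 17/(-1) = 17*(-1) = -17)
(1*(n + k(-4)))*48 = (1*(-17 + 5))*48 = (1*(-12))*48 = -12*48 = -576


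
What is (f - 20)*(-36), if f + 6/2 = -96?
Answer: 4284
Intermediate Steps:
f = -99 (f = -3 - 96 = -99)
(f - 20)*(-36) = (-99 - 20)*(-36) = -119*(-36) = 4284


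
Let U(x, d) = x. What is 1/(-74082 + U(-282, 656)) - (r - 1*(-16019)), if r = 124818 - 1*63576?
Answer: -5745437005/74364 ≈ -77261.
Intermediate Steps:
r = 61242 (r = 124818 - 63576 = 61242)
1/(-74082 + U(-282, 656)) - (r - 1*(-16019)) = 1/(-74082 - 282) - (61242 - 1*(-16019)) = 1/(-74364) - (61242 + 16019) = -1/74364 - 1*77261 = -1/74364 - 77261 = -5745437005/74364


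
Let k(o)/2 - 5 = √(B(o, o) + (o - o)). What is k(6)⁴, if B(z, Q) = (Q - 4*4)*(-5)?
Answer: 170000 + 120000*√2 ≈ 3.3971e+5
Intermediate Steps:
B(z, Q) = 80 - 5*Q (B(z, Q) = (Q - 16)*(-5) = (-16 + Q)*(-5) = 80 - 5*Q)
k(o) = 10 + 2*√(80 - 5*o) (k(o) = 10 + 2*√((80 - 5*o) + (o - o)) = 10 + 2*√((80 - 5*o) + 0) = 10 + 2*√(80 - 5*o))
k(6)⁴ = (10 + 2*√(80 - 5*6))⁴ = (10 + 2*√(80 - 30))⁴ = (10 + 2*√50)⁴ = (10 + 2*(5*√2))⁴ = (10 + 10*√2)⁴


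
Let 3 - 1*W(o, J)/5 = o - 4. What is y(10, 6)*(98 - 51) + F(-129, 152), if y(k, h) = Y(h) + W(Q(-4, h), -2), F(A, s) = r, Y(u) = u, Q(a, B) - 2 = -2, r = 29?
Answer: 1956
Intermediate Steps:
Q(a, B) = 0 (Q(a, B) = 2 - 2 = 0)
F(A, s) = 29
W(o, J) = 35 - 5*o (W(o, J) = 15 - 5*(o - 4) = 15 - 5*(-4 + o) = 15 + (20 - 5*o) = 35 - 5*o)
y(k, h) = 35 + h (y(k, h) = h + (35 - 5*0) = h + (35 + 0) = h + 35 = 35 + h)
y(10, 6)*(98 - 51) + F(-129, 152) = (35 + 6)*(98 - 51) + 29 = 41*47 + 29 = 1927 + 29 = 1956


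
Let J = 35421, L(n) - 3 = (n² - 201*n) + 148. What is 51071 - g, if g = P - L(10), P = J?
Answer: 13891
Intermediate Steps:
L(n) = 151 + n² - 201*n (L(n) = 3 + ((n² - 201*n) + 148) = 3 + (148 + n² - 201*n) = 151 + n² - 201*n)
P = 35421
g = 37180 (g = 35421 - (151 + 10² - 201*10) = 35421 - (151 + 100 - 2010) = 35421 - 1*(-1759) = 35421 + 1759 = 37180)
51071 - g = 51071 - 1*37180 = 51071 - 37180 = 13891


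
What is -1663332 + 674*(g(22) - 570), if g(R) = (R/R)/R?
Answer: -22522295/11 ≈ -2.0475e+6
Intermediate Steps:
g(R) = 1/R
-1663332 + 674*(g(22) - 570) = -1663332 + 674*(1/22 - 570) = -1663332 + 674*(-12539/22) = -1663332 - 4225643/11 = -22522295/11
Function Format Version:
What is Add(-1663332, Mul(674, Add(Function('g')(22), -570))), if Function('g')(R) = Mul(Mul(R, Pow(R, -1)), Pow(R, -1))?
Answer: Rational(-22522295, 11) ≈ -2.0475e+6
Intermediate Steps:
Function('g')(R) = Pow(R, -1) (Function('g')(R) = Mul(1, Pow(R, -1)) = Pow(R, -1))
Add(-1663332, Mul(674, Add(Function('g')(22), -570))) = Add(-1663332, Mul(674, Add(Pow(22, -1), -570))) = Add(-1663332, Mul(674, Add(Rational(1, 22), -570))) = Add(-1663332, Mul(674, Rational(-12539, 22))) = Add(-1663332, Rational(-4225643, 11)) = Rational(-22522295, 11)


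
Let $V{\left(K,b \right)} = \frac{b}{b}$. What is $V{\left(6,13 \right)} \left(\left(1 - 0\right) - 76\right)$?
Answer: $-75$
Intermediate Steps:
$V{\left(K,b \right)} = 1$
$V{\left(6,13 \right)} \left(\left(1 - 0\right) - 76\right) = 1 \left(\left(1 - 0\right) - 76\right) = 1 \left(\left(1 + 0\right) - 76\right) = 1 \left(1 - 76\right) = 1 \left(-75\right) = -75$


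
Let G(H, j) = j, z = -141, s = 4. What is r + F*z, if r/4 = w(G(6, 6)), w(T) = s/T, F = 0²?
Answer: 8/3 ≈ 2.6667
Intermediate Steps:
F = 0
w(T) = 4/T
r = 8/3 (r = 4*(4/6) = 4*(4*(⅙)) = 4*(⅔) = 8/3 ≈ 2.6667)
r + F*z = 8/3 + 0*(-141) = 8/3 + 0 = 8/3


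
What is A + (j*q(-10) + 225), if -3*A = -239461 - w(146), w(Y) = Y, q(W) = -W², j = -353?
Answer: 115394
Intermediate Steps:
A = 79869 (A = -(-239461 - 1*146)/3 = -(-239461 - 146)/3 = -⅓*(-239607) = 79869)
A + (j*q(-10) + 225) = 79869 + (-(-353)*(-10)² + 225) = 79869 + (-(-353)*100 + 225) = 79869 + (-353*(-100) + 225) = 79869 + (35300 + 225) = 79869 + 35525 = 115394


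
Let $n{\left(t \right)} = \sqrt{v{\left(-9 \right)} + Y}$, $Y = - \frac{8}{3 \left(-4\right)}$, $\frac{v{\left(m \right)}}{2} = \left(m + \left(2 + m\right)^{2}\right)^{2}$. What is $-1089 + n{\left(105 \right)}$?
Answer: $-1089 + \frac{\sqrt{28806}}{3} \approx -1032.4$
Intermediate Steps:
$v{\left(m \right)} = 2 \left(m + \left(2 + m\right)^{2}\right)^{2}$
$Y = \frac{2}{3}$ ($Y = - \frac{8}{-12} = \left(-8\right) \left(- \frac{1}{12}\right) = \frac{2}{3} \approx 0.66667$)
$n{\left(t \right)} = \frac{\sqrt{28806}}{3}$ ($n{\left(t \right)} = \sqrt{2 \left(-9 + \left(2 - 9\right)^{2}\right)^{2} + \frac{2}{3}} = \sqrt{2 \left(-9 + \left(-7\right)^{2}\right)^{2} + \frac{2}{3}} = \sqrt{2 \left(-9 + 49\right)^{2} + \frac{2}{3}} = \sqrt{2 \cdot 40^{2} + \frac{2}{3}} = \sqrt{2 \cdot 1600 + \frac{2}{3}} = \sqrt{3200 + \frac{2}{3}} = \sqrt{\frac{9602}{3}} = \frac{\sqrt{28806}}{3}$)
$-1089 + n{\left(105 \right)} = -1089 + \frac{\sqrt{28806}}{3}$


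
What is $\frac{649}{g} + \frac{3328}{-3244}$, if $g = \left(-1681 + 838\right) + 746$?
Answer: $- \frac{607043}{78667} \approx -7.7166$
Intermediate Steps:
$g = -97$ ($g = -843 + 746 = -97$)
$\frac{649}{g} + \frac{3328}{-3244} = \frac{649}{-97} + \frac{3328}{-3244} = 649 \left(- \frac{1}{97}\right) + 3328 \left(- \frac{1}{3244}\right) = - \frac{649}{97} - \frac{832}{811} = - \frac{607043}{78667}$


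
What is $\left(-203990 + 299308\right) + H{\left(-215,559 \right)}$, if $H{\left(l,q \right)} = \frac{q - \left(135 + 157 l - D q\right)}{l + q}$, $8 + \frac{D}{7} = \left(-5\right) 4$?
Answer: $\frac{32714007}{344} \approx 95099.0$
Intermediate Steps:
$D = -196$ ($D = -56 + 7 \left(\left(-5\right) 4\right) = -56 + 7 \left(-20\right) = -56 - 140 = -196$)
$H{\left(l,q \right)} = \frac{-135 - 195 q - 157 l}{l + q}$ ($H{\left(l,q \right)} = \frac{q - \left(135 + 157 l + 196 q\right)}{l + q} = \frac{-135 - 195 q - 157 l}{l + q}$)
$\left(-203990 + 299308\right) + H{\left(-215,559 \right)} = \left(-203990 + 299308\right) + \frac{-135 - 109005 - -33755}{-215 + 559} = 95318 + \frac{-135 - 109005 + 33755}{344} = 95318 + \frac{1}{344} \left(-75385\right) = 95318 - \frac{75385}{344} = \frac{32714007}{344}$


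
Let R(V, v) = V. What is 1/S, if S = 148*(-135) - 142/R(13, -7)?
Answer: -13/259882 ≈ -5.0023e-5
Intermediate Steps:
S = -259882/13 (S = 148*(-135) - 142/13 = -19980 - 142*1/13 = -19980 - 142/13 = -259882/13 ≈ -19991.)
1/S = 1/(-259882/13) = -13/259882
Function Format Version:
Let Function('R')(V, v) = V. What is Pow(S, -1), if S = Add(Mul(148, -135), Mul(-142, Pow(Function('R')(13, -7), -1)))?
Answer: Rational(-13, 259882) ≈ -5.0023e-5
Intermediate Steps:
S = Rational(-259882, 13) (S = Add(Mul(148, -135), Mul(-142, Pow(13, -1))) = Add(-19980, Mul(-142, Rational(1, 13))) = Add(-19980, Rational(-142, 13)) = Rational(-259882, 13) ≈ -19991.)
Pow(S, -1) = Pow(Rational(-259882, 13), -1) = Rational(-13, 259882)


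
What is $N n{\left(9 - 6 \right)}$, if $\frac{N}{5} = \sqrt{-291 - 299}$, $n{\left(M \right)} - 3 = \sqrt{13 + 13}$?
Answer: $5 i \sqrt{590} \left(3 + \sqrt{26}\right) \approx 983.62 i$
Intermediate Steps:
$n{\left(M \right)} = 3 + \sqrt{26}$ ($n{\left(M \right)} = 3 + \sqrt{13 + 13} = 3 + \sqrt{26}$)
$N = 5 i \sqrt{590}$ ($N = 5 \sqrt{-291 - 299} = 5 \sqrt{-590} = 5 i \sqrt{590} \approx 121.45 i$)
$N n{\left(9 - 6 \right)} = 5 i \sqrt{590} \left(3 + \sqrt{26}\right)$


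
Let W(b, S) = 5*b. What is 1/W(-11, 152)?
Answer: -1/55 ≈ -0.018182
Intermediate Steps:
1/W(-11, 152) = 1/(5*(-11)) = 1/(-55) = -1/55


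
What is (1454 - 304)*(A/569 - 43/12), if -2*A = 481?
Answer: -15727975/3414 ≈ -4606.9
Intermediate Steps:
A = -481/2 (A = -½*481 = -481/2 ≈ -240.50)
(1454 - 304)*(A/569 - 43/12) = (1454 - 304)*(-481/2/569 - 43/12) = 1150*(-481/2*1/569 - 43*1/12) = 1150*(-481/1138 - 43/12) = 1150*(-27353/6828) = -15727975/3414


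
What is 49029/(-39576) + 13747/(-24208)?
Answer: -4242513/2348176 ≈ -1.8067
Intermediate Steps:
49029/(-39576) + 13747/(-24208) = 49029*(-1/39576) + 13747*(-1/24208) = -16343/13192 - 13747/24208 = -4242513/2348176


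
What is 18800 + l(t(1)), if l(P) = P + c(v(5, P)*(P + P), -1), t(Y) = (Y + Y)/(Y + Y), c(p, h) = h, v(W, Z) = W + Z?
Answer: 18800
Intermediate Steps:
t(Y) = 1 (t(Y) = (2*Y)/((2*Y)) = (2*Y)*(1/(2*Y)) = 1)
l(P) = -1 + P (l(P) = P - 1 = -1 + P)
18800 + l(t(1)) = 18800 + (-1 + 1) = 18800 + 0 = 18800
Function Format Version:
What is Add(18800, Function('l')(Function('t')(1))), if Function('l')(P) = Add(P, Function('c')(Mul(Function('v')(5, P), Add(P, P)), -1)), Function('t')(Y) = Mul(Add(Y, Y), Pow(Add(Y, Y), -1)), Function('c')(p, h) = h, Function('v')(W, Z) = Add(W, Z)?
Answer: 18800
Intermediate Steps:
Function('t')(Y) = 1 (Function('t')(Y) = Mul(Mul(2, Y), Pow(Mul(2, Y), -1)) = Mul(Mul(2, Y), Mul(Rational(1, 2), Pow(Y, -1))) = 1)
Function('l')(P) = Add(-1, P) (Function('l')(P) = Add(P, -1) = Add(-1, P))
Add(18800, Function('l')(Function('t')(1))) = Add(18800, Add(-1, 1)) = Add(18800, 0) = 18800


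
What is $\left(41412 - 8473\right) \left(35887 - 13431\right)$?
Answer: $739678184$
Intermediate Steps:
$\left(41412 - 8473\right) \left(35887 - 13431\right) = 32939 \cdot 22456 = 739678184$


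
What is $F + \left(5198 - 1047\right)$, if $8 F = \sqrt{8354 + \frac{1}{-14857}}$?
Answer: $4151 + \frac{\sqrt{1843982156089}}{118856} \approx 4162.4$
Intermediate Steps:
$F = \frac{\sqrt{1843982156089}}{118856}$ ($F = \frac{\sqrt{8354 + \frac{1}{-14857}}}{8} = \frac{\sqrt{8354 - \frac{1}{14857}}}{8} = \frac{\sqrt{\frac{124115377}{14857}}}{8} = \frac{\frac{1}{14857} \sqrt{1843982156089}}{8} = \frac{\sqrt{1843982156089}}{118856} \approx 11.425$)
$F + \left(5198 - 1047\right) = \frac{\sqrt{1843982156089}}{118856} + \left(5198 - 1047\right) = \frac{\sqrt{1843982156089}}{118856} + 4151 = 4151 + \frac{\sqrt{1843982156089}}{118856}$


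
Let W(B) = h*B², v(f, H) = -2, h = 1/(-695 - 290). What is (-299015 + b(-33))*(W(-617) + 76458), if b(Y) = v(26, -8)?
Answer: -22405475676497/985 ≈ -2.2747e+10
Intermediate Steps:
h = -1/985 (h = 1/(-985) = -1/985 ≈ -0.0010152)
b(Y) = -2
W(B) = -B²/985
(-299015 + b(-33))*(W(-617) + 76458) = (-299015 - 2)*(-1/985*(-617)² + 76458) = -299017*(-1/985*380689 + 76458) = -299017*(-380689/985 + 76458) = -299017*74930441/985 = -22405475676497/985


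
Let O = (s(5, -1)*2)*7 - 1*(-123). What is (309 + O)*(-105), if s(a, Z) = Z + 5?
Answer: -51240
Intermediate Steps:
s(a, Z) = 5 + Z
O = 179 (O = ((5 - 1)*2)*7 - 1*(-123) = (4*2)*7 + 123 = 8*7 + 123 = 56 + 123 = 179)
(309 + O)*(-105) = (309 + 179)*(-105) = 488*(-105) = -51240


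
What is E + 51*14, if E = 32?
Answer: 746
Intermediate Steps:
E + 51*14 = 32 + 51*14 = 32 + 714 = 746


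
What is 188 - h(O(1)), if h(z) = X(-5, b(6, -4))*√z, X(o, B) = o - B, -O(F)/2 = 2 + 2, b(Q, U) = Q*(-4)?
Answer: 188 - 38*I*√2 ≈ 188.0 - 53.74*I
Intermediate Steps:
b(Q, U) = -4*Q
O(F) = -8 (O(F) = -2*(2 + 2) = -2*4 = -8)
h(z) = 19*√z (h(z) = (-5 - (-4)*6)*√z = (-5 - 1*(-24))*√z = (-5 + 24)*√z = 19*√z)
188 - h(O(1)) = 188 - 19*√(-8) = 188 - 19*2*I*√2 = 188 - 38*I*√2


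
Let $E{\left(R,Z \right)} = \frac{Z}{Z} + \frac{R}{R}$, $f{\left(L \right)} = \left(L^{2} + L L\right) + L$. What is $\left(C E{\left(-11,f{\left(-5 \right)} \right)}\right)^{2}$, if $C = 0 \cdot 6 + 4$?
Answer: $64$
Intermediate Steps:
$f{\left(L \right)} = L + 2 L^{2}$ ($f{\left(L \right)} = \left(L^{2} + L^{2}\right) + L = 2 L^{2} + L = L + 2 L^{2}$)
$E{\left(R,Z \right)} = 2$ ($E{\left(R,Z \right)} = 1 + 1 = 2$)
$C = 4$ ($C = 0 + 4 = 4$)
$\left(C E{\left(-11,f{\left(-5 \right)} \right)}\right)^{2} = \left(4 \cdot 2\right)^{2} = 8^{2} = 64$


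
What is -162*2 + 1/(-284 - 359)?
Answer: -208333/643 ≈ -324.00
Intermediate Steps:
-162*2 + 1/(-284 - 359) = -324 + 1/(-643) = -324 - 1/643 = -208333/643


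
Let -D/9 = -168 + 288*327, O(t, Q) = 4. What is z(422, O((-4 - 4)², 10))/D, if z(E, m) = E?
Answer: -211/423036 ≈ -0.00049878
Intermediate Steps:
D = -846072 (D = -9*(-168 + 288*327) = -9*(-168 + 94176) = -9*94008 = -846072)
z(422, O((-4 - 4)², 10))/D = 422/(-846072) = 422*(-1/846072) = -211/423036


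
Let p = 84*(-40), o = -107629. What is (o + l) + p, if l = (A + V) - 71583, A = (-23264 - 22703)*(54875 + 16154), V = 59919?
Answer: -3265112696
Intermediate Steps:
A = -3264990043 (A = -45967*71029 = -3264990043)
p = -3360
l = -3265001707 (l = (-3264990043 + 59919) - 71583 = -3264930124 - 71583 = -3265001707)
(o + l) + p = (-107629 - 3265001707) - 3360 = -3265109336 - 3360 = -3265112696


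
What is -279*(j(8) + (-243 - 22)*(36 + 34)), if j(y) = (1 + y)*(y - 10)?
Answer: 5180472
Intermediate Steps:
j(y) = (1 + y)*(-10 + y)
-279*(j(8) + (-243 - 22)*(36 + 34)) = -279*((-10 + 8² - 9*8) + (-243 - 22)*(36 + 34)) = -279*((-10 + 64 - 72) - 265*70) = -279*(-18 - 18550) = -279*(-18568) = 5180472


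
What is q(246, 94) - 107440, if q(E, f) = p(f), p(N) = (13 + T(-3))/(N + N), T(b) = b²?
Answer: -10099349/94 ≈ -1.0744e+5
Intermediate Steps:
p(N) = 11/N (p(N) = (13 + (-3)²)/(N + N) = (13 + 9)/((2*N)) = 22*(1/(2*N)) = 11/N)
q(E, f) = 11/f
q(246, 94) - 107440 = 11/94 - 107440 = -10099349/94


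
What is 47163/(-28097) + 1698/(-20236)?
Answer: -501049587/284285446 ≈ -1.7625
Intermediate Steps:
47163/(-28097) + 1698/(-20236) = 47163*(-1/28097) + 1698*(-1/20236) = -47163/28097 - 849/10118 = -501049587/284285446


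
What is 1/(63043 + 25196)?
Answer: 1/88239 ≈ 1.1333e-5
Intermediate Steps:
1/(63043 + 25196) = 1/88239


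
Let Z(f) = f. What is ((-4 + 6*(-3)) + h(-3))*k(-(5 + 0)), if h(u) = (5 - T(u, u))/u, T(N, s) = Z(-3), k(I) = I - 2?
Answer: 518/3 ≈ 172.67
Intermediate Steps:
k(I) = -2 + I
T(N, s) = -3
h(u) = 8/u (h(u) = (5 - 1*(-3))/u = (5 + 3)/u = 8/u)
((-4 + 6*(-3)) + h(-3))*k(-(5 + 0)) = ((-4 + 6*(-3)) + 8/(-3))*(-2 - (5 + 0)) = ((-4 - 18) + 8*(-1/3))*(-2 - 1*5) = (-22 - 8/3)*(-2 - 5) = -74/3*(-7) = 518/3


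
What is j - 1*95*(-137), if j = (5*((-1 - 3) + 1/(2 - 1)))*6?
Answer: 12925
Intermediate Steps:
j = -90 (j = (5*(-4 + 1/1))*6 = (5*(-4 + 1))*6 = (5*(-3))*6 = -15*6 = -90)
j - 1*95*(-137) = -90 - 1*95*(-137) = -90 - 95*(-137) = -90 + 13015 = 12925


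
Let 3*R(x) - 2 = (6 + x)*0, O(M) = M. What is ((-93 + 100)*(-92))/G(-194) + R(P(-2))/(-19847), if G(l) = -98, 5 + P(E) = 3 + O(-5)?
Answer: 2738872/416787 ≈ 6.5714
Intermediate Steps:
P(E) = -7 (P(E) = -5 + (3 - 5) = -5 - 2 = -7)
R(x) = ⅔ (R(x) = ⅔ + ((6 + x)*0)/3 = ⅔ + (⅓)*0 = ⅔ + 0 = ⅔)
((-93 + 100)*(-92))/G(-194) + R(P(-2))/(-19847) = ((-93 + 100)*(-92))/(-98) + (⅔)/(-19847) = (7*(-92))*(-1/98) + (⅔)*(-1/19847) = -644*(-1/98) - 2/59541 = 46/7 - 2/59541 = 2738872/416787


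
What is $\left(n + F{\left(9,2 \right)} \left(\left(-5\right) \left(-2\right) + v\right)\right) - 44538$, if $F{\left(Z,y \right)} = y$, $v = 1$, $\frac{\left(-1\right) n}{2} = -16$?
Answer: $-44484$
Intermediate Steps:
$n = 32$ ($n = \left(-2\right) \left(-16\right) = 32$)
$\left(n + F{\left(9,2 \right)} \left(\left(-5\right) \left(-2\right) + v\right)\right) - 44538 = \left(32 + 2 \left(\left(-5\right) \left(-2\right) + 1\right)\right) - 44538 = \left(32 + 2 \left(10 + 1\right)\right) - 44538 = \left(32 + 2 \cdot 11\right) - 44538 = \left(32 + 22\right) - 44538 = 54 - 44538 = -44484$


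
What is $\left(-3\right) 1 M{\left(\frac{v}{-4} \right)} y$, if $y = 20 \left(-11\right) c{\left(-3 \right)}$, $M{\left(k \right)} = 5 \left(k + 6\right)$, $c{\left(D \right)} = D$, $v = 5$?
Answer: $-47025$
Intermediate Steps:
$M{\left(k \right)} = 30 + 5 k$ ($M{\left(k \right)} = 5 \left(6 + k\right) = 30 + 5 k$)
$y = 660$ ($y = 20 \left(-11\right) \left(-3\right) = \left(-220\right) \left(-3\right) = 660$)
$\left(-3\right) 1 M{\left(\frac{v}{-4} \right)} y = \left(-3\right) 1 \left(30 + 5 \frac{5}{-4}\right) 660 = - 3 \left(30 + 5 \cdot 5 \left(- \frac{1}{4}\right)\right) 660 = - 3 \left(30 + 5 \left(- \frac{5}{4}\right)\right) 660 = - 3 \left(30 - \frac{25}{4}\right) 660 = \left(-3\right) \frac{95}{4} \cdot 660 = \left(- \frac{285}{4}\right) 660 = -47025$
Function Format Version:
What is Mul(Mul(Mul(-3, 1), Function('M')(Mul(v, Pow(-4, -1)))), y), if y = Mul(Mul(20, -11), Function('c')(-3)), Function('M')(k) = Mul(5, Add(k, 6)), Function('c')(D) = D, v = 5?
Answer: -47025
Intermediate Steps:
Function('M')(k) = Add(30, Mul(5, k)) (Function('M')(k) = Mul(5, Add(6, k)) = Add(30, Mul(5, k)))
y = 660 (y = Mul(Mul(20, -11), -3) = Mul(-220, -3) = 660)
Mul(Mul(Mul(-3, 1), Function('M')(Mul(v, Pow(-4, -1)))), y) = Mul(Mul(Mul(-3, 1), Add(30, Mul(5, Mul(5, Pow(-4, -1))))), 660) = Mul(Mul(-3, Add(30, Mul(5, Mul(5, Rational(-1, 4))))), 660) = Mul(Mul(-3, Add(30, Mul(5, Rational(-5, 4)))), 660) = Mul(Mul(-3, Add(30, Rational(-25, 4))), 660) = Mul(Mul(-3, Rational(95, 4)), 660) = Mul(Rational(-285, 4), 660) = -47025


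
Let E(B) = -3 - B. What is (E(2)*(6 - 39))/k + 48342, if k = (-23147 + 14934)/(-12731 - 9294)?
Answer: 400666971/8213 ≈ 48785.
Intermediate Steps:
k = 8213/22025 (k = -8213/(-22025) = -8213*(-1/22025) = 8213/22025 ≈ 0.37289)
(E(2)*(6 - 39))/k + 48342 = ((-3 - 1*2)*(6 - 39))/(8213/22025) + 48342 = ((-3 - 2)*(-33))*(22025/8213) + 48342 = -5*(-33)*(22025/8213) + 48342 = 165*(22025/8213) + 48342 = 3634125/8213 + 48342 = 400666971/8213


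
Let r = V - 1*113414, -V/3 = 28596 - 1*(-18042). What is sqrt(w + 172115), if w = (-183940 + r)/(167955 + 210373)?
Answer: sqrt(4265064362606)/4978 ≈ 414.87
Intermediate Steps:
V = -139914 (V = -3*(28596 - 1*(-18042)) = -3*(28596 + 18042) = -3*46638 = -139914)
r = -253328 (r = -139914 - 1*113414 = -139914 - 113414 = -253328)
w = -109317/94582 (w = (-183940 - 253328)/(167955 + 210373) = -437268/378328 = -437268*1/378328 = -109317/94582 ≈ -1.1558)
sqrt(w + 172115) = sqrt(-109317/94582 + 172115) = sqrt(16278871613/94582) = sqrt(4265064362606)/4978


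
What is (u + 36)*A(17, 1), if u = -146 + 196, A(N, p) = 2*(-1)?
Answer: -172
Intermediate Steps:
A(N, p) = -2
u = 50
(u + 36)*A(17, 1) = (50 + 36)*(-2) = 86*(-2) = -172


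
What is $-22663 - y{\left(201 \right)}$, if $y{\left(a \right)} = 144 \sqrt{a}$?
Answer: $-22663 - 144 \sqrt{201} \approx -24705.0$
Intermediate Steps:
$-22663 - y{\left(201 \right)} = -22663 - 144 \sqrt{201}$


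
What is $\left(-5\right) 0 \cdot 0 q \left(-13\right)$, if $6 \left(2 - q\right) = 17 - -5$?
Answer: $0$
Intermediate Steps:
$q = - \frac{5}{3}$ ($q = 2 - \frac{17 - -5}{6} = 2 - \frac{17 + 5}{6} = 2 - \frac{11}{3} = - \frac{5}{3} \approx -1.6667$)
$\left(-5\right) 0 \cdot 0 q \left(-13\right) = \left(-5\right) 0 \cdot 0 \left(- \frac{5}{3}\right) \left(-13\right) = 0 \cdot 0 \left(- \frac{5}{3}\right) \left(-13\right) = 0 \left(- \frac{5}{3}\right) \left(-13\right) = 0 \left(-13\right) = 0$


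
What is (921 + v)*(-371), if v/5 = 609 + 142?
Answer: -1734796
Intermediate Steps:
v = 3755 (v = 5*(609 + 142) = 5*751 = 3755)
(921 + v)*(-371) = (921 + 3755)*(-371) = 4676*(-371) = -1734796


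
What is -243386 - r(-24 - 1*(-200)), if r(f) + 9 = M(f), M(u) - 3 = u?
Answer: -243556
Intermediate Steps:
M(u) = 3 + u
r(f) = -6 + f (r(f) = -9 + (3 + f) = -6 + f)
-243386 - r(-24 - 1*(-200)) = -243386 - (-6 + (-24 - 1*(-200))) = -243386 - (-6 + (-24 + 200)) = -243386 - (-6 + 176) = -243386 - 1*170 = -243386 - 170 = -243556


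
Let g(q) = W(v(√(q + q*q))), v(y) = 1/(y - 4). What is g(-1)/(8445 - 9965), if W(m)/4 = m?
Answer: 1/1520 ≈ 0.00065789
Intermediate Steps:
v(y) = 1/(-4 + y)
W(m) = 4*m
g(q) = 4/(-4 + √(q + q²)) (g(q) = 4/(-4 + √(q + q*q)) = 4/(-4 + √(q + q²)))
g(-1)/(8445 - 9965) = (4/(-4 + √(-(1 - 1))))/(8445 - 9965) = (4/(-4 + √(-1*0)))/(-1520) = -1/(380*(-4 + √0)) = -1/(380*(-4 + 0)) = -1/(380*(-4)) = -(-1)/(380*4) = -1/1520*(-1) = 1/1520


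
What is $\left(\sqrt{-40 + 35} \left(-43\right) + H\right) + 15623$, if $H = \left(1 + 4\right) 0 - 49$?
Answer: $15574 - 43 i \sqrt{5} \approx 15574.0 - 96.151 i$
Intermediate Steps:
$H = -49$ ($H = 5 \cdot 0 - 49 = 0 - 49 = -49$)
$\left(\sqrt{-40 + 35} \left(-43\right) + H\right) + 15623 = \left(\sqrt{-40 + 35} \left(-43\right) - 49\right) + 15623 = \left(\sqrt{-5} \left(-43\right) - 49\right) + 15623 = \left(i \sqrt{5} \left(-43\right) - 49\right) + 15623 = \left(- 43 i \sqrt{5} - 49\right) + 15623 = \left(-49 - 43 i \sqrt{5}\right) + 15623 = 15574 - 43 i \sqrt{5}$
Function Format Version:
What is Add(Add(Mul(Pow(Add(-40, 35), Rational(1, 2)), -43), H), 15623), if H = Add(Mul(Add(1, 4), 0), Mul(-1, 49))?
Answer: Add(15574, Mul(-43, I, Pow(5, Rational(1, 2)))) ≈ Add(15574., Mul(-96.151, I))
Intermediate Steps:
H = -49 (H = Add(Mul(5, 0), -49) = Add(0, -49) = -49)
Add(Add(Mul(Pow(Add(-40, 35), Rational(1, 2)), -43), H), 15623) = Add(Add(Mul(Pow(Add(-40, 35), Rational(1, 2)), -43), -49), 15623) = Add(Add(Mul(Pow(-5, Rational(1, 2)), -43), -49), 15623) = Add(Add(Mul(Mul(I, Pow(5, Rational(1, 2))), -43), -49), 15623) = Add(Add(Mul(-43, I, Pow(5, Rational(1, 2))), -49), 15623) = Add(Add(-49, Mul(-43, I, Pow(5, Rational(1, 2)))), 15623) = Add(15574, Mul(-43, I, Pow(5, Rational(1, 2))))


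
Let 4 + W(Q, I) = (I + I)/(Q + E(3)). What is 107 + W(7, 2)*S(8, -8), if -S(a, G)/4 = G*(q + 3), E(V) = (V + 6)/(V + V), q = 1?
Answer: -5861/17 ≈ -344.76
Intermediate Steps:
E(V) = (6 + V)/(2*V) (E(V) = (6 + V)/((2*V)) = (6 + V)*(1/(2*V)) = (6 + V)/(2*V))
S(a, G) = -16*G (S(a, G) = -4*G*(1 + 3) = -4*G*4 = -16*G)
W(Q, I) = -4 + 2*I/(3/2 + Q) (W(Q, I) = -4 + (I + I)/(Q + (1/2)*(6 + 3)/3) = -4 + (2*I)/(Q + (1/2)*(1/3)*9) = -4 + (2*I)/(Q + 3/2) = -4 + (2*I)/(3/2 + Q) = -4 + 2*I/(3/2 + Q))
107 + W(7, 2)*S(8, -8) = 107 + (4*(-3 + 2 - 2*7)/(3 + 2*7))*(-16*(-8)) = 107 + (4*(-3 + 2 - 14)/(3 + 14))*128 = 107 + (4*(-15)/17)*128 = 107 + (4*(1/17)*(-15))*128 = 107 - 60/17*128 = 107 - 7680/17 = -5861/17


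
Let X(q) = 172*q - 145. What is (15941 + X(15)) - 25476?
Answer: -7100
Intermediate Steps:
X(q) = -145 + 172*q
(15941 + X(15)) - 25476 = (15941 + (-145 + 172*15)) - 25476 = (15941 + (-145 + 2580)) - 25476 = (15941 + 2435) - 25476 = 18376 - 25476 = -7100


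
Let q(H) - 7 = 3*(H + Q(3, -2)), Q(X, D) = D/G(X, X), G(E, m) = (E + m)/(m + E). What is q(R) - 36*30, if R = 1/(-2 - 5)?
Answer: -7556/7 ≈ -1079.4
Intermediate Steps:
G(E, m) = 1 (G(E, m) = (E + m)/(E + m) = 1)
R = -⅐ (R = 1/(-7) = -⅐ ≈ -0.14286)
Q(X, D) = D (Q(X, D) = D/1 = D*1 = D)
q(H) = 1 + 3*H (q(H) = 7 + 3*(H - 2) = 7 + 3*(-2 + H) = 7 + (-6 + 3*H) = 1 + 3*H)
q(R) - 36*30 = (1 + 3*(-⅐)) - 36*30 = (1 - 3/7) - 1080 = 4/7 - 1080 = -7556/7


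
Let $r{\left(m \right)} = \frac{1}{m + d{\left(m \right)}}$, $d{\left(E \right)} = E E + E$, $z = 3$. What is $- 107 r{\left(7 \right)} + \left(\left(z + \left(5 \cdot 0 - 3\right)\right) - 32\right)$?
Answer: $- \frac{2123}{63} \approx -33.698$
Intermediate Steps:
$d{\left(E \right)} = E + E^{2}$ ($d{\left(E \right)} = E^{2} + E = E + E^{2}$)
$r{\left(m \right)} = \frac{1}{m + m \left(1 + m\right)}$
$- 107 r{\left(7 \right)} + \left(\left(z + \left(5 \cdot 0 - 3\right)\right) - 32\right) = - 107 \frac{1}{7 \left(2 + 7\right)} + \left(\left(3 + \left(5 \cdot 0 - 3\right)\right) - 32\right) = - 107 \frac{1}{7 \cdot 9} + \left(\left(3 + \left(0 - 3\right)\right) - 32\right) = - 107 \cdot \frac{1}{7} \cdot \frac{1}{9} + \left(\left(3 - 3\right) - 32\right) = \left(-107\right) \frac{1}{63} + \left(0 - 32\right) = - \frac{107}{63} - 32 = - \frac{2123}{63}$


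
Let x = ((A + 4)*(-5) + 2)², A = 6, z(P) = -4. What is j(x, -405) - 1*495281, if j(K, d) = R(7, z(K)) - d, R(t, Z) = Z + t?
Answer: -494873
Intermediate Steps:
x = 2304 (x = ((6 + 4)*(-5) + 2)² = (10*(-5) + 2)² = (-50 + 2)² = (-48)² = 2304)
j(K, d) = 3 - d (j(K, d) = (-4 + 7) - d = 3 - d)
j(x, -405) - 1*495281 = (3 - 1*(-405)) - 1*495281 = (3 + 405) - 495281 = 408 - 495281 = -494873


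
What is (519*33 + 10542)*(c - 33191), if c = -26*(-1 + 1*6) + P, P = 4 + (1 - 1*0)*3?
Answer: -921765066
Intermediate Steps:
P = 7 (P = 4 + (1 + 0)*3 = 4 + 1*3 = 4 + 3 = 7)
c = -123 (c = -26*(-1 + 1*6) + 7 = -26*(-1 + 6) + 7 = -26*5 + 7 = -130 + 7 = -123)
(519*33 + 10542)*(c - 33191) = (519*33 + 10542)*(-123 - 33191) = (17127 + 10542)*(-33314) = 27669*(-33314) = -921765066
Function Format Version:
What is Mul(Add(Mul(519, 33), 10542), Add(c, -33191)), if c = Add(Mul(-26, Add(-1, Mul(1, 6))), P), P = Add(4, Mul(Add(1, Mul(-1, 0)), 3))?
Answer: -921765066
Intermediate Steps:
P = 7 (P = Add(4, Mul(Add(1, 0), 3)) = Add(4, Mul(1, 3)) = Add(4, 3) = 7)
c = -123 (c = Add(Mul(-26, Add(-1, Mul(1, 6))), 7) = Add(Mul(-26, Add(-1, 6)), 7) = Add(Mul(-26, 5), 7) = Add(-130, 7) = -123)
Mul(Add(Mul(519, 33), 10542), Add(c, -33191)) = Mul(Add(Mul(519, 33), 10542), Add(-123, -33191)) = Mul(Add(17127, 10542), -33314) = Mul(27669, -33314) = -921765066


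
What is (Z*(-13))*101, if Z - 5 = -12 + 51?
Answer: -57772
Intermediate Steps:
Z = 44 (Z = 5 + (-12 + 51) = 5 + 39 = 44)
(Z*(-13))*101 = (44*(-13))*101 = -572*101 = -57772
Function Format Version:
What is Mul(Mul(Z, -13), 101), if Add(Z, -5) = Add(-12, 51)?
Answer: -57772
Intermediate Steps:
Z = 44 (Z = Add(5, Add(-12, 51)) = Add(5, 39) = 44)
Mul(Mul(Z, -13), 101) = Mul(Mul(44, -13), 101) = Mul(-572, 101) = -57772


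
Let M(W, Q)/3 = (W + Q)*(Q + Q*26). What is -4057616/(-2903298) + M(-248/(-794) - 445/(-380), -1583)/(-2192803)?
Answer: -8747661887776169585/96042915472939284 ≈ -91.081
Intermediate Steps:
M(W, Q) = 81*Q*(Q + W) (M(W, Q) = 3*((W + Q)*(Q + Q*26)) = 3*((Q + W)*(Q + 26*Q)) = 3*((Q + W)*(27*Q)) = 3*(27*Q*(Q + W)) = 81*Q*(Q + W))
-4057616/(-2903298) + M(-248/(-794) - 445/(-380), -1583)/(-2192803) = -4057616/(-2903298) + (81*(-1583)*(-1583 + (-248/(-794) - 445/(-380))))/(-2192803) = -4057616*(-1/2903298) + (81*(-1583)*(-1583 + (-248*(-1/794) - 445*(-1/380))))*(-1/2192803) = 2028808/1451649 + (81*(-1583)*(-1583 + (124/397 + 89/76)))*(-1/2192803) = 2028808/1451649 + (81*(-1583)*(-1583 + 44757/30172))*(-1/2192803) = 2028808/1451649 + (81*(-1583)*(-47717519/30172))*(-1/2192803) = 2028808/1451649 + (6118483438737/30172)*(-1/2192803) = 2028808/1451649 - 6118483438737/66161252116 = -8747661887776169585/96042915472939284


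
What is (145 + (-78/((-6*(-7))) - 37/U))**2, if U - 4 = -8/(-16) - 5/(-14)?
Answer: 1040385025/56644 ≈ 18367.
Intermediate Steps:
U = 34/7 (U = 4 + (-8/(-16) - 5/(-14)) = 4 + (-8*(-1/16) - 5*(-1/14)) = 4 + (1/2 + 5/14) = 4 + 6/7 = 34/7 ≈ 4.8571)
(145 + (-78/((-6*(-7))) - 37/U))**2 = (145 + (-78/((-6*(-7))) - 37/34/7))**2 = (145 + (-78/42 - 37*7/34))**2 = (145 + (-78*1/42 - 259/34))**2 = (145 + (-13/7 - 259/34))**2 = (145 - 2255/238)**2 = (32255/238)**2 = 1040385025/56644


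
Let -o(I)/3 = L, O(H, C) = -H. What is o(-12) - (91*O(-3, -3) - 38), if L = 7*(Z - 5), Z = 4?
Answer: -214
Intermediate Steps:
L = -7 (L = 7*(4 - 5) = 7*(-1) = -7)
o(I) = 21 (o(I) = -3*(-7) = 21)
o(-12) - (91*O(-3, -3) - 38) = 21 - (91*(-1*(-3)) - 38) = 21 - (91*3 - 38) = 21 - (273 - 38) = 21 - 1*235 = 21 - 235 = -214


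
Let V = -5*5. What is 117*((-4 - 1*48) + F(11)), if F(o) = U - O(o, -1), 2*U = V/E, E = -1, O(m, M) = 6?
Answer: -10647/2 ≈ -5323.5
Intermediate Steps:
V = -25
U = 25/2 (U = (-25/(-1))/2 = (-25*(-1))/2 = (½)*25 = 25/2 ≈ 12.500)
F(o) = 13/2 (F(o) = 25/2 - 1*6 = 25/2 - 6 = 13/2)
117*((-4 - 1*48) + F(11)) = 117*((-4 - 1*48) + 13/2) = 117*((-4 - 48) + 13/2) = 117*(-52 + 13/2) = 117*(-91/2) = -10647/2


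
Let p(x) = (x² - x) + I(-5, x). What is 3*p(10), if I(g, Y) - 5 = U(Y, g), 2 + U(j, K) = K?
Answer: 264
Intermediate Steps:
U(j, K) = -2 + K
I(g, Y) = 3 + g (I(g, Y) = 5 + (-2 + g) = 3 + g)
p(x) = -2 + x² - x (p(x) = (x² - x) + (3 - 5) = (x² - x) - 2 = -2 + x² - x)
3*p(10) = 3*(-2 + 10² - 1*10) = 3*(-2 + 100 - 10) = 3*88 = 264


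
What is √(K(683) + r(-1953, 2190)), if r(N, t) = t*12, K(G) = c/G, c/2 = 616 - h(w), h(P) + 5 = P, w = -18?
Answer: 3*√1362244866/683 ≈ 162.12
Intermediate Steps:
h(P) = -5 + P
c = 1278 (c = 2*(616 - (-5 - 18)) = 2*(616 - 1*(-23)) = 2*(616 + 23) = 2*639 = 1278)
K(G) = 1278/G
r(N, t) = 12*t
√(K(683) + r(-1953, 2190)) = √(1278/683 + 12*2190) = √(1278*(1/683) + 26280) = √(1278/683 + 26280) = √(17950518/683) = 3*√1362244866/683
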